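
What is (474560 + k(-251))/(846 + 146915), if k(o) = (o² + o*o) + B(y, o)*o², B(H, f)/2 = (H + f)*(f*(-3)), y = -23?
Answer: -25996384082/147761 ≈ -1.7594e+5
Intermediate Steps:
B(H, f) = -6*f*(H + f) (B(H, f) = 2*((H + f)*(f*(-3))) = 2*((H + f)*(-3*f)) = 2*(-3*f*(H + f)) = -6*f*(H + f))
k(o) = 2*o² - 6*o³*(-23 + o) (k(o) = (o² + o*o) + (-6*o*(-23 + o))*o² = (o² + o²) - 6*o³*(-23 + o) = 2*o² - 6*o³*(-23 + o))
(474560 + k(-251))/(846 + 146915) = (474560 + (-251)²*(2 - 6*(-251)*(-23 - 251)))/(846 + 146915) = (474560 + 63001*(2 - 6*(-251)*(-274)))/147761 = (474560 + 63001*(2 - 412644))*(1/147761) = (474560 + 63001*(-412642))*(1/147761) = (474560 - 25996858642)*(1/147761) = -25996384082*1/147761 = -25996384082/147761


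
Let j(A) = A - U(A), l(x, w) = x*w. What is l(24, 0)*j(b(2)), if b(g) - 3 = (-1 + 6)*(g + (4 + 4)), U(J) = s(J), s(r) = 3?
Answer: 0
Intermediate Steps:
U(J) = 3
l(x, w) = w*x
b(g) = 43 + 5*g (b(g) = 3 + (-1 + 6)*(g + (4 + 4)) = 3 + 5*(g + 8) = 3 + 5*(8 + g) = 3 + (40 + 5*g) = 43 + 5*g)
j(A) = -3 + A (j(A) = A - 1*3 = A - 3 = -3 + A)
l(24, 0)*j(b(2)) = (0*24)*(-3 + (43 + 5*2)) = 0*(-3 + (43 + 10)) = 0*(-3 + 53) = 0*50 = 0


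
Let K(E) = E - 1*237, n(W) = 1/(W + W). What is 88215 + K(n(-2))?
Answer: 351911/4 ≈ 87978.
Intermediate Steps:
n(W) = 1/(2*W)
K(E) = -237 + E (K(E) = E - 237 = -237 + E)
88215 + K(n(-2)) = 88215 + (-237 + (½)/(-2)) = 88215 + (-237 + (½)*(-½)) = 88215 + (-237 - ¼) = 88215 - 949/4 = 351911/4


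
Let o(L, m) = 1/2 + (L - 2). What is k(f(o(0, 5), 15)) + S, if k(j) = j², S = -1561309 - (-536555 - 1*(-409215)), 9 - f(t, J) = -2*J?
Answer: -1432448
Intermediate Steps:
o(L, m) = -3/2 + L (o(L, m) = ½ + (-2 + L) = -3/2 + L)
f(t, J) = 9 + 2*J (f(t, J) = 9 - (-2)*J = 9 + 2*J)
S = -1433969 (S = -1561309 - (-536555 + 409215) = -1561309 - 1*(-127340) = -1561309 + 127340 = -1433969)
k(f(o(0, 5), 15)) + S = (9 + 2*15)² - 1433969 = (9 + 30)² - 1433969 = 39² - 1433969 = 1521 - 1433969 = -1432448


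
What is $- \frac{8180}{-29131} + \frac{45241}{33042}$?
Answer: $\frac{1588199131}{962546502} \approx 1.65$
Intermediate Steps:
$- \frac{8180}{-29131} + \frac{45241}{33042} = \left(-8180\right) \left(- \frac{1}{29131}\right) + 45241 \cdot \frac{1}{33042} = \frac{8180}{29131} + \frac{45241}{33042} = \frac{1588199131}{962546502}$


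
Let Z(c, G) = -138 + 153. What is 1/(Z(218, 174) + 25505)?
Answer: 1/25520 ≈ 3.9185e-5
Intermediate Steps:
Z(c, G) = 15
1/(Z(218, 174) + 25505) = 1/(15 + 25505) = 1/25520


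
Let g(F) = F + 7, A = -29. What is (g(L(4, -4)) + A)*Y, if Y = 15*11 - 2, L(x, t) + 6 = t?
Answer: -5216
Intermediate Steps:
L(x, t) = -6 + t
g(F) = 7 + F
Y = 163 (Y = 165 - 2 = 163)
(g(L(4, -4)) + A)*Y = ((7 + (-6 - 4)) - 29)*163 = ((7 - 10) - 29)*163 = (-3 - 29)*163 = -32*163 = -5216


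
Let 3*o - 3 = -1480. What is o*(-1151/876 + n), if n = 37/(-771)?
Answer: 452864447/675396 ≈ 670.52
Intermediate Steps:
o = -1477/3 (o = 1 + (⅓)*(-1480) = 1 - 1480/3 = -1477/3 ≈ -492.33)
n = -37/771 (n = 37*(-1/771) = -37/771 ≈ -0.047990)
o*(-1151/876 + n) = -1477*(-1151/876 - 37/771)/3 = -1477/3*(-306611/225132) = 452864447/675396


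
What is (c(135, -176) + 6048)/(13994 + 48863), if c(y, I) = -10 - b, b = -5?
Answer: 6043/62857 ≈ 0.096139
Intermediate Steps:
c(y, I) = -5 (c(y, I) = -10 - 1*(-5) = -10 + 5 = -5)
(c(135, -176) + 6048)/(13994 + 48863) = (-5 + 6048)/(13994 + 48863) = 6043/62857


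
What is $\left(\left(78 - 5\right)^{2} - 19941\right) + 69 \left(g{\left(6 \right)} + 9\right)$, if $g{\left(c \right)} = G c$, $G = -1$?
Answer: $-14405$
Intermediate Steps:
$g{\left(c \right)} = - c$
$\left(\left(78 - 5\right)^{2} - 19941\right) + 69 \left(g{\left(6 \right)} + 9\right) = \left(\left(78 - 5\right)^{2} - 19941\right) + 69 \left(\left(-1\right) 6 + 9\right) = \left(73^{2} - 19941\right) + 69 \left(-6 + 9\right) = \left(5329 - 19941\right) + 69 \cdot 3 = -14612 + 207 = -14405$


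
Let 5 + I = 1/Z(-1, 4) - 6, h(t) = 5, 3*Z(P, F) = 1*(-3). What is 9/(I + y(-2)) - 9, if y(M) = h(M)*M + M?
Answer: -75/8 ≈ -9.3750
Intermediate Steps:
Z(P, F) = -1 (Z(P, F) = (1*(-3))/3 = (⅓)*(-3) = -1)
I = -12 (I = -5 + (1/(-1) - 6) = -5 + (-1 - 6) = -5 - 7 = -12)
y(M) = 6*M (y(M) = 5*M + M = 6*M)
9/(I + y(-2)) - 9 = 9/(-12 + 6*(-2)) - 9 = 9/(-12 - 12) - 9 = 9/(-24) - 9 = -1/24*9 - 9 = -3/8 - 9 = -75/8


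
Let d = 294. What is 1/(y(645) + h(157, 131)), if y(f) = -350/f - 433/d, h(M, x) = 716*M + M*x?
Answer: 4214/560365013 ≈ 7.5201e-6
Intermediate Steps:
y(f) = -433/294 - 350/f (y(f) = -350/f - 433/294 = -433/294 - 350/f)
1/(y(645) + h(157, 131)) = 1/((-433/294 - 350/645) + 157*(716 + 131)) = 1/((-433/294 - 350*1/645) + 157*847) = 1/((-433/294 - 70/129) + 132979) = 1/(-8493/4214 + 132979) = 1/(560365013/4214) = 4214/560365013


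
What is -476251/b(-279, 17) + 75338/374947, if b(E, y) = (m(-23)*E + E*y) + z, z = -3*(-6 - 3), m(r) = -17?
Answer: -178566849571/10123569 ≈ -17639.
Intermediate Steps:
z = 27 (z = -3*(-9) = 27)
b(E, y) = 27 - 17*E + E*y (b(E, y) = (-17*E + E*y) + 27 = 27 - 17*E + E*y)
-476251/b(-279, 17) + 75338/374947 = -476251/(27 - 17*(-279) - 279*17) + 75338/374947 = -476251/(27 + 4743 - 4743) + 75338*(1/374947) = -476251/27 + 75338/374947 = -178566849571/10123569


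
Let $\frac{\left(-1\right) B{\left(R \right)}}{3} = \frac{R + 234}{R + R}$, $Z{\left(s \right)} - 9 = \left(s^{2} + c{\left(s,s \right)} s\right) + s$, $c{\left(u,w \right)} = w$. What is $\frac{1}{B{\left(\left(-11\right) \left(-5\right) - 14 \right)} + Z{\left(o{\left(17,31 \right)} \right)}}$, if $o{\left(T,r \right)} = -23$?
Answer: $\frac{82}{84783} \approx 0.00096717$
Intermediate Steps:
$Z{\left(s \right)} = 9 + s + 2 s^{2}$ ($Z{\left(s \right)} = 9 + \left(\left(s^{2} + s s\right) + s\right) = 9 + \left(\left(s^{2} + s^{2}\right) + s\right) = 9 + \left(2 s^{2} + s\right) = 9 + \left(s + 2 s^{2}\right) = 9 + s + 2 s^{2}$)
$B{\left(R \right)} = - \frac{3 \left(234 + R\right)}{2 R}$ ($B{\left(R \right)} = - 3 \frac{R + 234}{R + R} = - 3 \frac{234 + R}{2 R} = - \frac{3 \left(234 + R\right)}{2 R}$)
$\frac{1}{B{\left(\left(-11\right) \left(-5\right) - 14 \right)} + Z{\left(o{\left(17,31 \right)} \right)}} = \frac{1}{\left(- \frac{3}{2} - \frac{351}{\left(-11\right) \left(-5\right) - 14}\right) + \left(9 - 23 + 2 \left(-23\right)^{2}\right)} = \frac{1}{\left(- \frac{3}{2} - \frac{351}{55 - 14}\right) + \left(9 - 23 + 2 \cdot 529\right)} = \frac{1}{\left(- \frac{3}{2} - \frac{351}{41}\right) + \left(9 - 23 + 1058\right)} = \frac{1}{\left(- \frac{3}{2} - \frac{351}{41}\right) + 1044} = \frac{1}{- \frac{825}{82} + 1044} = \frac{1}{\frac{84783}{82}} = \frac{82}{84783}$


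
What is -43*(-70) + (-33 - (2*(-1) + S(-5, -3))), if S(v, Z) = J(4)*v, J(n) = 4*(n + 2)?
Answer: 3099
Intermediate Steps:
J(n) = 8 + 4*n (J(n) = 4*(2 + n) = 8 + 4*n)
S(v, Z) = 24*v (S(v, Z) = (8 + 4*4)*v = (8 + 16)*v = 24*v)
-43*(-70) + (-33 - (2*(-1) + S(-5, -3))) = -43*(-70) + (-33 - (2*(-1) + 24*(-5))) = 3010 + (-33 - (-2 - 120)) = 3010 + (-33 - 1*(-122)) = 3010 + (-33 + 122) = 3010 + 89 = 3099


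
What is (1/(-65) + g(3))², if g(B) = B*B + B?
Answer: 606841/4225 ≈ 143.63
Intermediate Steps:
g(B) = B + B² (g(B) = B² + B = B + B²)
(1/(-65) + g(3))² = (1/(-65) + 3*(1 + 3))² = (-1/65 + 3*4)² = (-1/65 + 12)² = (779/65)² = 606841/4225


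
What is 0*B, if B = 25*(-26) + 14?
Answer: 0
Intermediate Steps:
B = -636 (B = -650 + 14 = -636)
0*B = 0*(-636) = 0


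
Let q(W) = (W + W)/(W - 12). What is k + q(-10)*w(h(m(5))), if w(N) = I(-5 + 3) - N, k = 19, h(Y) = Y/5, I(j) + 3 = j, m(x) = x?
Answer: 149/11 ≈ 13.545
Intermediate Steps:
I(j) = -3 + j
q(W) = 2*W/(-12 + W) (q(W) = (2*W)/(-12 + W) = 2*W/(-12 + W))
h(Y) = Y/5 (h(Y) = Y*(1/5) = Y/5)
w(N) = -5 - N (w(N) = (-3 + (-5 + 3)) - N = (-3 - 2) - N = -5 - N)
k + q(-10)*w(h(m(5))) = 19 + (2*(-10)/(-12 - 10))*(-5 - 5/5) = 19 + (2*(-10)/(-22))*(-5 - 1*1) = 19 + (2*(-10)*(-1/22))*(-5 - 1) = 19 + (10/11)*(-6) = 19 - 60/11 = 149/11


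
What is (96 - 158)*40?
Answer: -2480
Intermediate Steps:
(96 - 158)*40 = -62*40 = -2480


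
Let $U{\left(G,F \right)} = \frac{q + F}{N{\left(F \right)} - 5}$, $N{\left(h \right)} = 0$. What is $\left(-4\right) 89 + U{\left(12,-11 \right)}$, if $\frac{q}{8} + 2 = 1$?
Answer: $- \frac{1761}{5} \approx -352.2$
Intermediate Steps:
$q = -8$ ($q = -16 + 8 \cdot 1 = -16 + 8 = -8$)
$U{\left(G,F \right)} = \frac{8}{5} - \frac{F}{5}$ ($U{\left(G,F \right)} = \frac{-8 + F}{0 - 5} = \frac{-8 + F}{-5} = \left(-8 + F\right) \left(- \frac{1}{5}\right) = \frac{8}{5} - \frac{F}{5}$)
$\left(-4\right) 89 + U{\left(12,-11 \right)} = \left(-4\right) 89 + \left(\frac{8}{5} - - \frac{11}{5}\right) = -356 + \left(\frac{8}{5} + \frac{11}{5}\right) = -356 + \frac{19}{5} = - \frac{1761}{5}$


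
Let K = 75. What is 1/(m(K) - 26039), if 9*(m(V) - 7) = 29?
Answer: -9/234259 ≈ -3.8419e-5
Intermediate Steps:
m(V) = 92/9 (m(V) = 7 + (⅑)*29 = 7 + 29/9 = 92/9)
1/(m(K) - 26039) = 1/(92/9 - 26039) = 1/(-234259/9) = -9/234259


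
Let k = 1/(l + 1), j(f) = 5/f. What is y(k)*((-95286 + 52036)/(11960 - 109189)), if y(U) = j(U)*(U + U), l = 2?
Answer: 432500/97229 ≈ 4.4483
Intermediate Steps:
k = ⅓ (k = 1/(2 + 1) = 1/3 = ⅓ ≈ 0.33333)
y(U) = 10 (y(U) = (5/U)*(U + U) = (5/U)*(2*U) = 10)
y(k)*((-95286 + 52036)/(11960 - 109189)) = 10*((-95286 + 52036)/(11960 - 109189)) = 10*(-43250/(-97229)) = 10*(-43250*(-1/97229)) = 10*(43250/97229) = 432500/97229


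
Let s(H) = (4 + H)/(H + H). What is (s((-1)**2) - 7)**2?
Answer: 81/4 ≈ 20.250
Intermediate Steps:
s(H) = (4 + H)/(2*H) (s(H) = (4 + H)/((2*H)) = (4 + H)*(1/(2*H)) = (4 + H)/(2*H))
(s((-1)**2) - 7)**2 = ((4 + (-1)**2)/(2*((-1)**2)) - 7)**2 = ((1/2)*(4 + 1)/1 - 7)**2 = ((1/2)*1*5 - 7)**2 = (5/2 - 7)**2 = (-9/2)**2 = 81/4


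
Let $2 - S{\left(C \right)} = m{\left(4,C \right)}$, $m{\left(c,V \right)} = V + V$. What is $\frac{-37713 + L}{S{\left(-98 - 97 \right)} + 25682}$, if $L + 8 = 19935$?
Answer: $- \frac{8893}{13037} \approx -0.68214$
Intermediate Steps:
$m{\left(c,V \right)} = 2 V$
$S{\left(C \right)} = 2 - 2 C$
$L = 19927$ ($L = -8 + 19935 = 19927$)
$\frac{-37713 + L}{S{\left(-98 - 97 \right)} + 25682} = \frac{-37713 + 19927}{\left(2 - 2 \left(-98 - 97\right)\right) + 25682} = - \frac{17786}{\left(2 - -390\right) + 25682} = - \frac{17786}{\left(2 + 390\right) + 25682} = - \frac{17786}{392 + 25682} = - \frac{17786}{26074} = \left(-17786\right) \frac{1}{26074} = - \frac{8893}{13037}$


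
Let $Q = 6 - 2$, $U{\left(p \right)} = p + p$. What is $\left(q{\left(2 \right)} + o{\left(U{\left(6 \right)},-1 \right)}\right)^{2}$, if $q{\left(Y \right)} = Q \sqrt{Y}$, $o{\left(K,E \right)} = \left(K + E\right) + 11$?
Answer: $516 + 176 \sqrt{2} \approx 764.9$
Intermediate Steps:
$U{\left(p \right)} = 2 p$
$o{\left(K,E \right)} = 11 + E + K$ ($o{\left(K,E \right)} = \left(E + K\right) + 11 = 11 + E + K$)
$Q = 4$
$q{\left(Y \right)} = 4 \sqrt{Y}$
$\left(q{\left(2 \right)} + o{\left(U{\left(6 \right)},-1 \right)}\right)^{2} = \left(4 \sqrt{2} + \left(11 - 1 + 2 \cdot 6\right)\right)^{2} = \left(4 \sqrt{2} + \left(11 - 1 + 12\right)\right)^{2} = \left(4 \sqrt{2} + 22\right)^{2} = \left(22 + 4 \sqrt{2}\right)^{2}$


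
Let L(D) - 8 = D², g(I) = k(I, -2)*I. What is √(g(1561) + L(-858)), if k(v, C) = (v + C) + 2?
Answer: √3172893 ≈ 1781.3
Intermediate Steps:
k(v, C) = 2 + C + v (k(v, C) = (C + v) + 2 = 2 + C + v)
g(I) = I² (g(I) = (2 - 2 + I)*I = I*I = I²)
L(D) = 8 + D²
√(g(1561) + L(-858)) = √(1561² + (8 + (-858)²)) = √(2436721 + (8 + 736164)) = √(2436721 + 736172) = √3172893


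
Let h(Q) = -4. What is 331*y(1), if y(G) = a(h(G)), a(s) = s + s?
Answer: -2648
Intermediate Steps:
a(s) = 2*s
y(G) = -8 (y(G) = 2*(-4) = -8)
331*y(1) = 331*(-8) = -2648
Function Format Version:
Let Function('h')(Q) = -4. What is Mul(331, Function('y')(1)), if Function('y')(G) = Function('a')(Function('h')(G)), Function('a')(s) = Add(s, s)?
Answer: -2648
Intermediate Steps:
Function('a')(s) = Mul(2, s)
Function('y')(G) = -8 (Function('y')(G) = Mul(2, -4) = -8)
Mul(331, Function('y')(1)) = Mul(331, -8) = -2648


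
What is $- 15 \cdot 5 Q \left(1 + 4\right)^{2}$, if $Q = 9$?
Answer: $-16875$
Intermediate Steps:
$- 15 \cdot 5 Q \left(1 + 4\right)^{2} = - 15 \cdot 5 \cdot 9 \left(1 + 4\right)^{2} = \left(-15\right) 45 \cdot 5^{2} = \left(-675\right) 25 = -16875$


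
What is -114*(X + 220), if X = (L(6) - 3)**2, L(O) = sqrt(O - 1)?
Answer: -26676 + 684*sqrt(5) ≈ -25147.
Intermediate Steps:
L(O) = sqrt(-1 + O)
X = (-3 + sqrt(5))**2 (X = (sqrt(-1 + 6) - 3)**2 = (sqrt(5) - 3)**2 = (-3 + sqrt(5))**2 ≈ 0.58359)
-114*(X + 220) = -114*((3 - sqrt(5))**2 + 220) = -114*(220 + (3 - sqrt(5))**2) = -25080 - 114*(3 - sqrt(5))**2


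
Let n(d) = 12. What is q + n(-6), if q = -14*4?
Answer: -44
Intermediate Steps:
q = -56
q + n(-6) = -56 + 12 = -44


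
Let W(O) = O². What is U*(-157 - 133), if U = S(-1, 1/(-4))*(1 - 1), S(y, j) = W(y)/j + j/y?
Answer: 0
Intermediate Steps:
S(y, j) = j/y + y²/j (S(y, j) = y²/j + j/y = j/y + y²/j)
U = 0 (U = (1/(-4*(-1)) + (-1)²/1/(-4))*(1 - 1) = (-¼*(-1) + 1/(-¼))*0 = (¼ - 4*1)*0 = (¼ - 4)*0 = -15/4*0 = 0)
U*(-157 - 133) = 0*(-157 - 133) = 0*(-290) = 0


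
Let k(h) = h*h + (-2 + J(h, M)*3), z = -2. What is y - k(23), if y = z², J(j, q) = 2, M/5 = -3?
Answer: -529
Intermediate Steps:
M = -15 (M = 5*(-3) = -15)
k(h) = 4 + h² (k(h) = h*h + (-2 + 2*3) = h² + (-2 + 6) = h² + 4 = 4 + h²)
y = 4 (y = (-2)² = 4)
y - k(23) = 4 - (4 + 23²) = 4 - (4 + 529) = 4 - 1*533 = 4 - 533 = -529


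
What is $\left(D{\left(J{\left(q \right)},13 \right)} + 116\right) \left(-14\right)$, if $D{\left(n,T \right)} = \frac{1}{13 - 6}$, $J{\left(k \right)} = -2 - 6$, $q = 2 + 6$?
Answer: $-1626$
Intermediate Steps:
$q = 8$
$J{\left(k \right)} = -8$ ($J{\left(k \right)} = -2 - 6 = -8$)
$D{\left(n,T \right)} = \frac{1}{7}$
$\left(D{\left(J{\left(q \right)},13 \right)} + 116\right) \left(-14\right) = \left(\frac{1}{7} + 116\right) \left(-14\right) = \frac{813}{7} \left(-14\right) = -1626$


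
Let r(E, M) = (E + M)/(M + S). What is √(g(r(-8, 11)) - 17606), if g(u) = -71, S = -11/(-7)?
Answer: I*√17677 ≈ 132.95*I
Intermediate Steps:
S = 11/7 (S = -11*(-⅐) = 11/7 ≈ 1.5714)
r(E, M) = (E + M)/(11/7 + M) (r(E, M) = (E + M)/(M + 11/7) = (E + M)/(11/7 + M))
√(g(r(-8, 11)) - 17606) = √(-71 - 17606) = √(-17677) = I*√17677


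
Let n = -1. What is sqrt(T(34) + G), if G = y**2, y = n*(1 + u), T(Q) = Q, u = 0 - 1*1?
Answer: sqrt(34) ≈ 5.8309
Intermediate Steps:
u = -1 (u = 0 - 1 = -1)
y = 0 (y = -(1 - 1) = -1*0 = 0)
G = 0 (G = 0**2 = 0)
sqrt(T(34) + G) = sqrt(34 + 0) = sqrt(34)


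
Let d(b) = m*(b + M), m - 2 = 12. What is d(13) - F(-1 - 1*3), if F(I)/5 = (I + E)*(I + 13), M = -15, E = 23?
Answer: -883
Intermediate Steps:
m = 14 (m = 2 + 12 = 14)
d(b) = -210 + 14*b (d(b) = 14*(b - 15) = 14*(-15 + b) = -210 + 14*b)
F(I) = 5*(13 + I)*(23 + I) (F(I) = 5*((I + 23)*(I + 13)) = 5*((23 + I)*(13 + I)) = 5*((13 + I)*(23 + I)) = 5*(13 + I)*(23 + I))
d(13) - F(-1 - 1*3) = (-210 + 14*13) - (1495 + 5*(-1 - 1*3)**2 + 180*(-1 - 1*3)) = (-210 + 182) - (1495 + 5*(-1 - 3)**2 + 180*(-1 - 3)) = -28 - (1495 + 5*(-4)**2 + 180*(-4)) = -28 - (1495 + 5*16 - 720) = -28 - (1495 + 80 - 720) = -28 - 1*855 = -28 - 855 = -883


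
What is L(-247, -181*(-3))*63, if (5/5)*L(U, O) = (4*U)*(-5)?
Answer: 311220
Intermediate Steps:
L(U, O) = -20*U (L(U, O) = (4*U)*(-5) = -20*U)
L(-247, -181*(-3))*63 = -20*(-247)*63 = 4940*63 = 311220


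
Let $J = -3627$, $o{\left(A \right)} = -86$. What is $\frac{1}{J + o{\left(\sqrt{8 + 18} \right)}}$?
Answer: $- \frac{1}{3713} \approx -0.00026932$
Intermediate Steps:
$\frac{1}{J + o{\left(\sqrt{8 + 18} \right)}} = \frac{1}{-3627 - 86} = \frac{1}{-3713} = - \frac{1}{3713}$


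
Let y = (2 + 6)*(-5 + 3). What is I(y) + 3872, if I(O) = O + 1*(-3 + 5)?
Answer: 3858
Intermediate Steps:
y = -16 (y = 8*(-2) = -16)
I(O) = 2 + O (I(O) = O + 1*2 = O + 2 = 2 + O)
I(y) + 3872 = (2 - 16) + 3872 = -14 + 3872 = 3858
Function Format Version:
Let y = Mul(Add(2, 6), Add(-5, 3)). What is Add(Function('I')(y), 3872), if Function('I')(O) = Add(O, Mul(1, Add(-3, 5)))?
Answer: 3858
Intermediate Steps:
y = -16 (y = Mul(8, -2) = -16)
Function('I')(O) = Add(2, O) (Function('I')(O) = Add(O, Mul(1, 2)) = Add(O, 2) = Add(2, O))
Add(Function('I')(y), 3872) = Add(Add(2, -16), 3872) = Add(-14, 3872) = 3858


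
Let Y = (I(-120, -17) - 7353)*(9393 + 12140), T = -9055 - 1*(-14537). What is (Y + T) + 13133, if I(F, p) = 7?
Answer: -158162803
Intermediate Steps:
T = 5482 (T = -9055 + 14537 = 5482)
Y = -158181418 (Y = (7 - 7353)*(9393 + 12140) = -7346*21533 = -158181418)
(Y + T) + 13133 = (-158181418 + 5482) + 13133 = -158175936 + 13133 = -158162803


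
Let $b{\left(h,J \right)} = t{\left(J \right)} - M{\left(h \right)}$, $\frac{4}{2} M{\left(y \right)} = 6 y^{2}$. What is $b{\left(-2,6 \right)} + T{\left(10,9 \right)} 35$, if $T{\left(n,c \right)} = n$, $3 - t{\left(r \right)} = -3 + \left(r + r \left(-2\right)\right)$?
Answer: $350$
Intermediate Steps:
$M{\left(y \right)} = 3 y^{2}$ ($M{\left(y \right)} = \frac{6 y^{2}}{2} = 3 y^{2}$)
$t{\left(r \right)} = 6 + r$ ($t{\left(r \right)} = 3 - \left(-3 + \left(r + r \left(-2\right)\right)\right) = 3 - \left(-3 + \left(r - 2 r\right)\right) = 3 - \left(-3 - r\right) = 3 + \left(3 + r\right) = 6 + r$)
$b{\left(h,J \right)} = 6 + J - 3 h^{2}$ ($b{\left(h,J \right)} = \left(6 + J\right) - 3 h^{2} = 6 + J - 3 h^{2}$)
$b{\left(-2,6 \right)} + T{\left(10,9 \right)} 35 = \left(6 + 6 - 3 \left(-2\right)^{2}\right) + 10 \cdot 35 = \left(6 + 6 - 12\right) + 350 = 0 + 350 = 350$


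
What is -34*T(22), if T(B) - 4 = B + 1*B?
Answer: -1632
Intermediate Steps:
T(B) = 4 + 2*B (T(B) = 4 + (B + 1*B) = 4 + (B + B) = 4 + 2*B)
-34*T(22) = -34*(4 + 2*22) = -34*(4 + 44) = -34*48 = -1632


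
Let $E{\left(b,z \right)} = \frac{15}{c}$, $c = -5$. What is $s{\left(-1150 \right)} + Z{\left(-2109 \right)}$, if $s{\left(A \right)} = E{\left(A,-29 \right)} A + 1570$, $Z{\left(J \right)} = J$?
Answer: $2911$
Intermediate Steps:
$E{\left(b,z \right)} = -3$ ($E{\left(b,z \right)} = \frac{15}{-5} = 15 \left(- \frac{1}{5}\right) = -3$)
$s{\left(A \right)} = 1570 - 3 A$ ($s{\left(A \right)} = - 3 A + 1570 = 1570 - 3 A$)
$s{\left(-1150 \right)} + Z{\left(-2109 \right)} = \left(1570 - -3450\right) - 2109 = \left(1570 + 3450\right) - 2109 = 5020 - 2109 = 2911$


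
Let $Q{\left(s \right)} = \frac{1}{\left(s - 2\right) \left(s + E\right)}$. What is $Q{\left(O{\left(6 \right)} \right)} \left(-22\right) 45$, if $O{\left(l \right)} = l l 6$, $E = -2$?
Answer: $- \frac{495}{22898} \approx -0.021618$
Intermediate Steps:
$O{\left(l \right)} = 6 l^{2}$ ($O{\left(l \right)} = l^{2} \cdot 6 = 6 l^{2}$)
$Q{\left(s \right)} = \frac{1}{\left(-2 + s\right)^{2}}$ ($Q{\left(s \right)} = \frac{1}{\left(s - 2\right) \left(s - 2\right)} = \frac{1}{\left(-2 + s\right) \left(-2 + s\right)} = \frac{1}{\left(-2 + s\right)^{2}}$)
$Q{\left(O{\left(6 \right)} \right)} \left(-22\right) 45 = \frac{1}{4 + \left(6 \cdot 6^{2}\right)^{2} - 4 \cdot 6 \cdot 6^{2}} \left(-22\right) 45 = \frac{1}{4 + \left(6 \cdot 36\right)^{2} - 4 \cdot 6 \cdot 36} \left(-22\right) 45 = \frac{1}{4 + 216^{2} - 864} \left(-22\right) 45 = \frac{1}{4 + 46656 - 864} \left(-22\right) 45 = \frac{1}{45796} \left(-22\right) 45 = \left(- \frac{11}{22898}\right) 45 = - \frac{495}{22898}$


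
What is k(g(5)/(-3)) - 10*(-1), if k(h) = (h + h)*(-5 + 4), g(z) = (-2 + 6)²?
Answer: 62/3 ≈ 20.667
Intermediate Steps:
g(z) = 16 (g(z) = 4² = 16)
k(h) = -2*h (k(h) = (2*h)*(-1) = -2*h)
k(g(5)/(-3)) - 10*(-1) = -32/(-3) - 10*(-1) = -32*(-1)/3 + 10 = -2*(-16/3) + 10 = 32/3 + 10 = 62/3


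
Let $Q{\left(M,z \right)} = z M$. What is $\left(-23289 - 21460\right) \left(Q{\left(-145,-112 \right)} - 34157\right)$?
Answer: $801767833$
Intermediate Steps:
$Q{\left(M,z \right)} = M z$
$\left(-23289 - 21460\right) \left(Q{\left(-145,-112 \right)} - 34157\right) = \left(-23289 - 21460\right) \left(\left(-145\right) \left(-112\right) - 34157\right) = - 44749 \left(16240 - 34157\right) = \left(-44749\right) \left(-17917\right) = 801767833$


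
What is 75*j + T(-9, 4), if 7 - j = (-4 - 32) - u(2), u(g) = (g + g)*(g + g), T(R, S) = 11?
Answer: 4436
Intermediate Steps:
u(g) = 4*g**2 (u(g) = (2*g)*(2*g) = 4*g**2)
j = 59 (j = 7 - ((-4 - 32) - 4*2**2) = 7 - (-36 - 4*4) = 7 - (-36 - 1*16) = 7 - (-36 - 16) = 7 - 1*(-52) = 7 + 52 = 59)
75*j + T(-9, 4) = 75*59 + 11 = 4425 + 11 = 4436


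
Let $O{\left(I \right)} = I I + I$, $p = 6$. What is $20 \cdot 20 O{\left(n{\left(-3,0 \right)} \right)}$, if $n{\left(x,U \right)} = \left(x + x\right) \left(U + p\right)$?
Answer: $504000$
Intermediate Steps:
$n{\left(x,U \right)} = 2 x \left(6 + U\right)$ ($n{\left(x,U \right)} = \left(x + x\right) \left(U + 6\right) = 2 x \left(6 + U\right)$)
$O{\left(I \right)} = I + I^{2}$ ($O{\left(I \right)} = I^{2} + I = I + I^{2}$)
$20 \cdot 20 O{\left(n{\left(-3,0 \right)} \right)} = 20 \cdot 20 \cdot 2 \left(-3\right) \left(6 + 0\right) \left(1 + 2 \left(-3\right) \left(6 + 0\right)\right) = 400 \cdot 2 \left(-3\right) 6 \left(1 + 2 \left(-3\right) 6\right) = 400 \left(- 36 \left(1 - 36\right)\right) = 400 \left(\left(-36\right) \left(-35\right)\right) = 400 \cdot 1260 = 504000$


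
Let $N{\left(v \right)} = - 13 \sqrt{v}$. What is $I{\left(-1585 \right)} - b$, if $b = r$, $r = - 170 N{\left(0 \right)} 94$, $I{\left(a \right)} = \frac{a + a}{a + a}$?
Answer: $1$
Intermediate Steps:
$I{\left(a \right)} = 1$ ($I{\left(a \right)} = \frac{2 a}{2 a} = 2 a \frac{1}{2 a} = 1$)
$r = 0$ ($r = - 170 \left(- 13 \sqrt{0}\right) 94 = - 170 \left(\left(-13\right) 0\right) 94 = \left(-170\right) 0 \cdot 94 = 0 \cdot 94 = 0$)
$b = 0$
$I{\left(-1585 \right)} - b = 1 - 0 = 1 + 0 = 1$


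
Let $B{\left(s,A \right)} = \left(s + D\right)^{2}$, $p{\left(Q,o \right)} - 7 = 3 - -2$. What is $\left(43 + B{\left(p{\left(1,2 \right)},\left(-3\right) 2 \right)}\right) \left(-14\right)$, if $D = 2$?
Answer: $-3346$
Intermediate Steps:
$p{\left(Q,o \right)} = 12$ ($p{\left(Q,o \right)} = 7 + \left(3 - -2\right) = 7 + \left(3 + 2\right) = 7 + 5 = 12$)
$B{\left(s,A \right)} = \left(2 + s\right)^{2}$ ($B{\left(s,A \right)} = \left(s + 2\right)^{2} = \left(2 + s\right)^{2}$)
$\left(43 + B{\left(p{\left(1,2 \right)},\left(-3\right) 2 \right)}\right) \left(-14\right) = \left(43 + \left(2 + 12\right)^{2}\right) \left(-14\right) = \left(43 + 14^{2}\right) \left(-14\right) = \left(43 + 196\right) \left(-14\right) = 239 \left(-14\right) = -3346$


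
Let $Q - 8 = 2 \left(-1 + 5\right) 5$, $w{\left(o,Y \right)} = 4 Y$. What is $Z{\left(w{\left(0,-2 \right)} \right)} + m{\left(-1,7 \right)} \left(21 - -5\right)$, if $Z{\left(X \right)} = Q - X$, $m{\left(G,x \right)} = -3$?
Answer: $-22$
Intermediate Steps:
$Q = 48$ ($Q = 8 + 2 \left(-1 + 5\right) 5 = 8 + 2 \cdot 4 \cdot 5 = 8 + 8 \cdot 5 = 8 + 40 = 48$)
$Z{\left(X \right)} = 48 - X$
$Z{\left(w{\left(0,-2 \right)} \right)} + m{\left(-1,7 \right)} \left(21 - -5\right) = \left(48 - 4 \left(-2\right)\right) - 3 \left(21 - -5\right) = \left(48 - -8\right) - 3 \left(21 + 5\right) = \left(48 + 8\right) - 78 = 56 - 78 = -22$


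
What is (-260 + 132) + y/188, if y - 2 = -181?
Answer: -24243/188 ≈ -128.95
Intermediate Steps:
y = -179 (y = 2 - 181 = -179)
(-260 + 132) + y/188 = (-260 + 132) - 179/188 = -128 - 179*1/188 = -128 - 179/188 = -24243/188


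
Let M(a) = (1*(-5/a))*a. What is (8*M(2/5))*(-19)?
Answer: 760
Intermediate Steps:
M(a) = -5 (M(a) = (-5/a)*a = -5)
(8*M(2/5))*(-19) = (8*(-5))*(-19) = -40*(-19) = 760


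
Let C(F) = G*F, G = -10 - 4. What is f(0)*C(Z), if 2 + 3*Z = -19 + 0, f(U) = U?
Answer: 0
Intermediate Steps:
G = -14
Z = -7 (Z = -⅔ + (-19 + 0)/3 = -⅔ + (⅓)*(-19) = -⅔ - 19/3 = -7)
C(F) = -14*F
f(0)*C(Z) = 0*(-14*(-7)) = 0*98 = 0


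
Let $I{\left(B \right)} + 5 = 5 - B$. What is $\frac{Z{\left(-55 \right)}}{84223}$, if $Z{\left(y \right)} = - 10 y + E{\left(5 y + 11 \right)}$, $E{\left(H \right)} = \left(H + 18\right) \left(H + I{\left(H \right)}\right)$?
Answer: $\frac{550}{84223} \approx 0.0065303$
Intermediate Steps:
$I{\left(B \right)} = - B$ ($I{\left(B \right)} = -5 - \left(-5 + B\right) = - B$)
$E{\left(H \right)} = 0$ ($E{\left(H \right)} = \left(H + 18\right) \left(H - H\right) = \left(18 + H\right) 0 = 0$)
$Z{\left(y \right)} = - 10 y$ ($Z{\left(y \right)} = - 10 y + 0 = - 10 y$)
$\frac{Z{\left(-55 \right)}}{84223} = \frac{\left(-10\right) \left(-55\right)}{84223} = 550 \cdot \frac{1}{84223} = \frac{550}{84223}$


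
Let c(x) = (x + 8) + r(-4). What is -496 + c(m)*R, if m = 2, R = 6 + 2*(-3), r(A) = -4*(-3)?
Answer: -496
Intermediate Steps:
r(A) = 12
R = 0 (R = 6 - 6 = 0)
c(x) = 20 + x (c(x) = (x + 8) + 12 = (8 + x) + 12 = 20 + x)
-496 + c(m)*R = -496 + (20 + 2)*0 = -496 + 22*0 = -496 + 0 = -496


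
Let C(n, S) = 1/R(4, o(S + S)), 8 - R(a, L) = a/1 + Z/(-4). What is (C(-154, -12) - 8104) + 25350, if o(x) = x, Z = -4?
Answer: 51739/3 ≈ 17246.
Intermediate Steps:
R(a, L) = 7 - a (R(a, L) = 8 - (a/1 - 4/(-4)) = 8 - (a*1 - 4*(-1/4)) = 8 - (a + 1) = 8 - (1 + a) = 8 + (-1 - a) = 7 - a)
C(n, S) = 1/3 (C(n, S) = 1/(7 - 1*4) = 1/(7 - 4) = 1/3)
(C(-154, -12) - 8104) + 25350 = (1/3 - 8104) + 25350 = -24311/3 + 25350 = 51739/3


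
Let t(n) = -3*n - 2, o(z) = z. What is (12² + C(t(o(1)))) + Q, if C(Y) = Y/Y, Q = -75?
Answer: 70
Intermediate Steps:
t(n) = -2 - 3*n
C(Y) = 1
(12² + C(t(o(1)))) + Q = (12² + 1) - 75 = (144 + 1) - 75 = 145 - 75 = 70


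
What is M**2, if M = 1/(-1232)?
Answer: 1/1517824 ≈ 6.5884e-7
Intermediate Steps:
M = -1/1232 ≈ -0.00081169
M**2 = (-1/1232)**2 = 1/1517824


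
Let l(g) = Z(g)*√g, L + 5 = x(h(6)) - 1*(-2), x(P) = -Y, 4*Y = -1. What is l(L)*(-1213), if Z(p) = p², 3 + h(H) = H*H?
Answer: -146773*I*√11/32 ≈ -15212.0*I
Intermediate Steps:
h(H) = -3 + H² (h(H) = -3 + H*H = -3 + H²)
Y = -¼ (Y = (¼)*(-1) = -¼ ≈ -0.25000)
x(P) = ¼ (x(P) = -1*(-¼) = ¼)
L = -11/4 (L = -5 + (¼ - 1*(-2)) = -5 + (¼ + 2) = -5 + 9/4 = -11/4 ≈ -2.7500)
l(g) = g^(5/2) (l(g) = g²*√g = g^(5/2))
l(L)*(-1213) = (-11/4)^(5/2)*(-1213) = (121*I*√11/32)*(-1213) = -146773*I*√11/32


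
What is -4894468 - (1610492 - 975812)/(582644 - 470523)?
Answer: -548773281308/112121 ≈ -4.8945e+6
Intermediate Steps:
-4894468 - (1610492 - 975812)/(582644 - 470523) = -4894468 - 634680/112121 = -548773281308/112121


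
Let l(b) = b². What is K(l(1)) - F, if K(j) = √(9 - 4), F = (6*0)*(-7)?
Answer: √5 ≈ 2.2361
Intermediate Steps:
F = 0 (F = 0*(-7) = 0)
K(j) = √5
K(l(1)) - F = √5 - 1*0 = √5 + 0 = √5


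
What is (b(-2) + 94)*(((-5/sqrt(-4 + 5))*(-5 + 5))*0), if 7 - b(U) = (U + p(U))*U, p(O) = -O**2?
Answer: 0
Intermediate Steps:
b(U) = 7 - U*(U - U**2) (b(U) = 7 - (U - U**2)*U = 7 - U*(U - U**2))
(b(-2) + 94)*(((-5/sqrt(-4 + 5))*(-5 + 5))*0) = ((7 + (-2)**3 - 1*(-2)**2) + 94)*(((-5/sqrt(-4 + 5))*(-5 + 5))*0) = ((7 - 8 - 1*4) + 94)*((-5/(sqrt(1))*0)*0) = ((7 - 8 - 4) + 94)*((-5/1*0)*0) = (-5 + 94)*((-5*1*0)*0) = 89*(-5*0*0) = 89*(0*0) = 89*0 = 0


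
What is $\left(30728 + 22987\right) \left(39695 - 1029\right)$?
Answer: $2076944190$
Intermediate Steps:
$\left(30728 + 22987\right) \left(39695 - 1029\right) = 53715 \cdot 38666 = 2076944190$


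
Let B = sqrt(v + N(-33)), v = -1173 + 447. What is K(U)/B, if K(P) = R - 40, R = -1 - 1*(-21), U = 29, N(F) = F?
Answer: 20*I*sqrt(759)/759 ≈ 0.72595*I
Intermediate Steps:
v = -726
R = 20 (R = -1 + 21 = 20)
K(P) = -20 (K(P) = 20 - 40 = -20)
B = I*sqrt(759) (B = sqrt(-726 - 33) = sqrt(-759) = I*sqrt(759) ≈ 27.55*I)
K(U)/B = -20*(-I*sqrt(759)/759) = -(-20)*I*sqrt(759)/759 = 20*I*sqrt(759)/759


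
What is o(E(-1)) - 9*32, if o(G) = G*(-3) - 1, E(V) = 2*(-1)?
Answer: -283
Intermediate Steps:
E(V) = -2
o(G) = -1 - 3*G (o(G) = -3*G - 1 = -1 - 3*G)
o(E(-1)) - 9*32 = (-1 - 3*(-2)) - 9*32 = (-1 + 6) - 288 = 5 - 288 = -283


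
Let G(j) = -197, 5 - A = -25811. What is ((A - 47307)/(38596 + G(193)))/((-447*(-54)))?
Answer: -21491/926875062 ≈ -2.3186e-5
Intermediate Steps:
A = 25816 (A = 5 - 1*(-25811) = 5 + 25811 = 25816)
((A - 47307)/(38596 + G(193)))/((-447*(-54))) = ((25816 - 47307)/(38596 - 197))/((-447*(-54))) = -21491/38399/24138 = -21491*1/38399*(1/24138) = -21491/38399*1/24138 = -21491/926875062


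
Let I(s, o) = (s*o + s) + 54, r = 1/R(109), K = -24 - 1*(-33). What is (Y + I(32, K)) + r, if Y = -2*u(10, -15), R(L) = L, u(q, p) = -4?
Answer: 41639/109 ≈ 382.01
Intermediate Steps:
K = 9 (K = -24 + 33 = 9)
r = 1/109 ≈ 0.0091743
Y = 8 (Y = -2*(-4) = 8)
I(s, o) = 54 + s + o*s (I(s, o) = (o*s + s) + 54 = (s + o*s) + 54 = 54 + s + o*s)
(Y + I(32, K)) + r = (8 + (54 + 32 + 9*32)) + 1/109 = (8 + (54 + 32 + 288)) + 1/109 = (8 + 374) + 1/109 = 382 + 1/109 = 41639/109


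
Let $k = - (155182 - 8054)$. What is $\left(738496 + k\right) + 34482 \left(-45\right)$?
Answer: $-960322$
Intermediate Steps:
$k = -147128$ ($k = \left(-1\right) 147128 = -147128$)
$\left(738496 + k\right) + 34482 \left(-45\right) = \left(738496 - 147128\right) + 34482 \left(-45\right) = 591368 - 1551690 = -960322$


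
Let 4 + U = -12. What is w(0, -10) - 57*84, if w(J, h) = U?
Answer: -4804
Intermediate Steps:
U = -16 (U = -4 - 12 = -16)
w(J, h) = -16
w(0, -10) - 57*84 = -16 - 57*84 = -16 - 4788 = -4804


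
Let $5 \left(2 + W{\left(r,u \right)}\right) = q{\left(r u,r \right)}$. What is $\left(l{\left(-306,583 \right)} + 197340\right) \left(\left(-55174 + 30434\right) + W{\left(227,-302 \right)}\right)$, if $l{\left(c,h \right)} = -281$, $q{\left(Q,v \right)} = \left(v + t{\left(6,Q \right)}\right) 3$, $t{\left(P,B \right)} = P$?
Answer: $- \frac{24240424649}{5} \approx -4.8481 \cdot 10^{9}$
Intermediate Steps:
$q{\left(Q,v \right)} = 18 + 3 v$ ($q{\left(Q,v \right)} = \left(v + 6\right) 3 = \left(6 + v\right) 3 = 18 + 3 v$)
$W{\left(r,u \right)} = \frac{8}{5} + \frac{3 r}{5}$ ($W{\left(r,u \right)} = -2 + \frac{18 + 3 r}{5} = -2 + \left(\frac{18}{5} + \frac{3 r}{5}\right) = \frac{8}{5} + \frac{3 r}{5}$)
$\left(l{\left(-306,583 \right)} + 197340\right) \left(\left(-55174 + 30434\right) + W{\left(227,-302 \right)}\right) = \left(-281 + 197340\right) \left(\left(-55174 + 30434\right) + \left(\frac{8}{5} + \frac{3}{5} \cdot 227\right)\right) = 197059 \left(-24740 + \left(\frac{8}{5} + \frac{681}{5}\right)\right) = 197059 \left(-24740 + \frac{689}{5}\right) = 197059 \left(- \frac{123011}{5}\right) = - \frac{24240424649}{5}$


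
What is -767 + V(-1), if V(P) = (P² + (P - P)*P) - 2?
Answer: -768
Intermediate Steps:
V(P) = -2 + P² (V(P) = (P² + 0*P) - 2 = (P² + 0) - 2 = P² - 2 = -2 + P²)
-767 + V(-1) = -767 + (-2 + (-1)²) = -767 + (-2 + 1) = -767 - 1 = -768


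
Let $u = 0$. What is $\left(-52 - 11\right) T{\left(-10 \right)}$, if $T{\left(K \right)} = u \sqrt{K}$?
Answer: $0$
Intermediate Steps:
$T{\left(K \right)} = 0$ ($T{\left(K \right)} = 0 \sqrt{K} = 0$)
$\left(-52 - 11\right) T{\left(-10 \right)} = \left(-52 - 11\right) 0 = \left(-63\right) 0 = 0$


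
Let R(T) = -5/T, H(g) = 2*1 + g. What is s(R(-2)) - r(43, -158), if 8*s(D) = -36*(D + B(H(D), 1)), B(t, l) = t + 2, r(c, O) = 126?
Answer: -333/2 ≈ -166.50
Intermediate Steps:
H(g) = 2 + g
B(t, l) = 2 + t
s(D) = -18 - 9*D (s(D) = (-36*(D + (2 + (2 + D))))/8 = (-36*(D + (4 + D)))/8 = (-36*(4 + 2*D))/8 = (-144 - 72*D)/8 = -18 - 9*D)
s(R(-2)) - r(43, -158) = (-18 - (-45)/(-2)) - 1*126 = (-18 - (-45)*(-1)/2) - 126 = (-18 - 9*5/2) - 126 = (-18 - 45/2) - 126 = -81/2 - 126 = -333/2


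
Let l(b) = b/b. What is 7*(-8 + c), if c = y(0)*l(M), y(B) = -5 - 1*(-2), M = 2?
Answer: -77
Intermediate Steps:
l(b) = 1
y(B) = -3 (y(B) = -5 + 2 = -3)
c = -3 (c = -3*1 = -3)
7*(-8 + c) = 7*(-8 - 3) = 7*(-11) = -77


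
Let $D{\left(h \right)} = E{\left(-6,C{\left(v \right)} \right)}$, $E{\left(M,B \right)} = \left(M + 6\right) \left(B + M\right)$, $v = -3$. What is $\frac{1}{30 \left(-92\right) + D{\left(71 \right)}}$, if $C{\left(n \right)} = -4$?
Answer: $- \frac{1}{2760} \approx -0.00036232$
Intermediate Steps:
$E{\left(M,B \right)} = \left(6 + M\right) \left(B + M\right)$
$D{\left(h \right)} = 0$ ($D{\left(h \right)} = \left(-6\right)^{2} + 6 \left(-4\right) + 6 \left(-6\right) - -24 = 36 - 24 - 36 + 24 = 0$)
$\frac{1}{30 \left(-92\right) + D{\left(71 \right)}} = \frac{1}{30 \left(-92\right) + 0} = \frac{1}{-2760 + 0} = \frac{1}{-2760} = - \frac{1}{2760}$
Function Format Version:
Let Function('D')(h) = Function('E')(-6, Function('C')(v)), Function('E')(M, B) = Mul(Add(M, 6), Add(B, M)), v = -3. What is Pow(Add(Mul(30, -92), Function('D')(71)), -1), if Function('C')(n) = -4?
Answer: Rational(-1, 2760) ≈ -0.00036232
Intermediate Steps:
Function('E')(M, B) = Mul(Add(6, M), Add(B, M))
Function('D')(h) = 0 (Function('D')(h) = Add(Pow(-6, 2), Mul(6, -4), Mul(6, -6), Mul(-4, -6)) = Add(36, -24, -36, 24) = 0)
Pow(Add(Mul(30, -92), Function('D')(71)), -1) = Pow(Add(Mul(30, -92), 0), -1) = Pow(Add(-2760, 0), -1) = Pow(-2760, -1) = Rational(-1, 2760)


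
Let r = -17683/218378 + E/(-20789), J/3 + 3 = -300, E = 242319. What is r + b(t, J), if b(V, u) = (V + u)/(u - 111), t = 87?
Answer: -2109111681644/192944060285 ≈ -10.931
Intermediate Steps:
J = -909 (J = -9 + 3*(-300) = -9 - 900 = -909)
b(V, u) = (V + u)/(-111 + u)
r = -53284750469/4539860242 (r = -17683/218378 + 242319/(-20789) = -17683*1/218378 + 242319*(-1/20789) = -17683/218378 - 242319/20789 = -53284750469/4539860242 ≈ -11.737)
r + b(t, J) = -53284750469/4539860242 + (87 - 909)/(-111 - 909) = -53284750469/4539860242 - 822/(-1020) = -53284750469/4539860242 - 1/1020*(-822) = -53284750469/4539860242 + 137/170 = -2109111681644/192944060285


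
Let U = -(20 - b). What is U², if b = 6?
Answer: 196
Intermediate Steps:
U = -14 (U = -(20 - 1*6) = -(20 - 6) = -1*14 = -14)
U² = (-14)² = 196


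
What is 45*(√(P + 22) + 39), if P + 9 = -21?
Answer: 1755 + 90*I*√2 ≈ 1755.0 + 127.28*I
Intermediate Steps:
P = -30 (P = -9 - 21 = -30)
45*(√(P + 22) + 39) = 45*(√(-30 + 22) + 39) = 45*(√(-8) + 39) = 45*(2*I*√2 + 39) = 45*(39 + 2*I*√2) = 1755 + 90*I*√2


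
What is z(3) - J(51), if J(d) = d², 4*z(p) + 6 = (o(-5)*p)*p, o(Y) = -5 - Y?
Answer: -5205/2 ≈ -2602.5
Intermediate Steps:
z(p) = -3/2 (z(p) = -3/2 + (((-5 - 1*(-5))*p)*p)/4 = -3/2 + (((-5 + 5)*p)*p)/4 = -3/2 + ((0*p)*p)/4 = -3/2 + (0*p)/4 = -3/2 + (¼)*0 = -3/2 + 0 = -3/2)
z(3) - J(51) = -3/2 - 1*51² = -3/2 - 1*2601 = -3/2 - 2601 = -5205/2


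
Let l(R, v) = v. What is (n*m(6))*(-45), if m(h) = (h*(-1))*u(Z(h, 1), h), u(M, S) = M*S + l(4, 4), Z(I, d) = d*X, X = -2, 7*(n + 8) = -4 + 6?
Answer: 116640/7 ≈ 16663.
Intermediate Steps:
n = -54/7 (n = -8 + (-4 + 6)/7 = -8 + (⅐)*2 = -8 + 2/7 = -54/7 ≈ -7.7143)
Z(I, d) = -2*d (Z(I, d) = d*(-2) = -2*d)
u(M, S) = 4 + M*S (u(M, S) = M*S + 4 = 4 + M*S)
m(h) = -h*(4 - 2*h) (m(h) = (h*(-1))*(4 + (-2*1)*h) = (-h)*(4 - 2*h) = -h*(4 - 2*h))
(n*m(6))*(-45) = -108*6*(-2 + 6)/7*(-45) = -108*6*4/7*(-45) = -54/7*48*(-45) = -2592/7*(-45) = 116640/7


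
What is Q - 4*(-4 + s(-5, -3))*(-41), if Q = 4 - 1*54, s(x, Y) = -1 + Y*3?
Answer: -2346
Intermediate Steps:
s(x, Y) = -1 + 3*Y
Q = -50 (Q = 4 - 54 = -50)
Q - 4*(-4 + s(-5, -3))*(-41) = -50 - 4*(-4 + (-1 + 3*(-3)))*(-41) = -50 - 4*(-4 + (-1 - 9))*(-41) = -50 - 4*(-4 - 10)*(-41) = -50 - 4*(-14)*(-41) = -50 + 56*(-41) = -50 - 2296 = -2346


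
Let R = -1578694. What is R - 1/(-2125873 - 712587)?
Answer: -4481059771239/2838460 ≈ -1.5787e+6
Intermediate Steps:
R - 1/(-2125873 - 712587) = -1578694 - 1/(-2125873 - 712587) = -1578694 - 1/(-2838460) = -1578694 - 1*(-1/2838460) = -1578694 + 1/2838460 = -4481059771239/2838460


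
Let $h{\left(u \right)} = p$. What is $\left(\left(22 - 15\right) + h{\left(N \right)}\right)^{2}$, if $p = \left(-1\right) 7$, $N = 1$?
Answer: $0$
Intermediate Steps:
$p = -7$
$h{\left(u \right)} = -7$
$\left(\left(22 - 15\right) + h{\left(N \right)}\right)^{2} = \left(\left(22 - 15\right) - 7\right)^{2} = \left(7 - 7\right)^{2} = 0^{2} = 0$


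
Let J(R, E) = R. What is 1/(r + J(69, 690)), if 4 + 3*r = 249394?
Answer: 1/83199 ≈ 1.2019e-5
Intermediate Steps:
r = 83130 (r = -4/3 + (1/3)*249394 = -4/3 + 249394/3 = 83130)
1/(r + J(69, 690)) = 1/(83130 + 69) = 1/83199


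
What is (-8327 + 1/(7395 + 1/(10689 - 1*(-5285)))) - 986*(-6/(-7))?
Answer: -7584390857037/826894117 ≈ -9172.1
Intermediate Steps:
(-8327 + 1/(7395 + 1/(10689 - 1*(-5285)))) - 986*(-6/(-7)) = (-8327 + 1/(7395 + 1/(10689 + 5285))) - 986*(-6*(-1/7)) = (-8327 + 1/(7395 + 1/15974)) - 986*6/7 = (-8327 + 1/(7395 + 1/15974)) - 1*5916/7 = (-8327 + 1/(118127731/15974)) - 5916/7 = (-8327 + 15974/118127731) - 5916/7 = -983649600063/118127731 - 5916/7 = -7584390857037/826894117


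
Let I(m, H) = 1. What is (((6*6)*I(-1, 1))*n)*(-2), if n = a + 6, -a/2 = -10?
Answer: -1872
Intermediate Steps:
a = 20 (a = -2*(-10) = 20)
n = 26 (n = 20 + 6 = 26)
(((6*6)*I(-1, 1))*n)*(-2) = (((6*6)*1)*26)*(-2) = ((36*1)*26)*(-2) = (36*26)*(-2) = 936*(-2) = -1872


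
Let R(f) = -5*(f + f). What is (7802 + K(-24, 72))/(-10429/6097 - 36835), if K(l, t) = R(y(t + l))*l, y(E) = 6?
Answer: -28174237/112296712 ≈ -0.25089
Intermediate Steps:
R(f) = -10*f
K(l, t) = -60*l (K(l, t) = (-10*6)*l = -60*l)
(7802 + K(-24, 72))/(-10429/6097 - 36835) = (7802 - 60*(-24))/(-10429/6097 - 36835) = (7802 + 1440)/(-10429*1/6097 - 36835) = 9242/(-10429/6097 - 36835) = 9242/(-224593424/6097) = 9242*(-6097/224593424) = -28174237/112296712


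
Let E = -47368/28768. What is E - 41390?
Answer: -4801431/116 ≈ -41392.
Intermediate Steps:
E = -191/116 (E = -47368*1/28768 = -191/116 ≈ -1.6466)
E - 41390 = -191/116 - 41390 = -4801431/116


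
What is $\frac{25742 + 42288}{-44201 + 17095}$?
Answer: $- \frac{34015}{13553} \approx -2.5098$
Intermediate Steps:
$\frac{25742 + 42288}{-44201 + 17095} = \frac{68030}{-27106} = 68030 \left(- \frac{1}{27106}\right) = - \frac{34015}{13553}$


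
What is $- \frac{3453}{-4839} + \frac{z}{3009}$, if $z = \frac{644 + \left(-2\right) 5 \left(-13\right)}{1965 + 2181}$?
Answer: $\frac{797796382}{1117926749} \approx 0.71364$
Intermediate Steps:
$z = \frac{129}{691}$ ($z = \frac{644 - -130}{4146} = \left(644 + 130\right) \frac{1}{4146} = 774 \cdot \frac{1}{4146} = \frac{129}{691} \approx 0.18669$)
$- \frac{3453}{-4839} + \frac{z}{3009} = - \frac{3453}{-4839} + \frac{129}{691 \cdot 3009} = \left(-3453\right) \left(- \frac{1}{4839}\right) + \frac{129}{691} \cdot \frac{1}{3009} = \frac{1151}{1613} + \frac{43}{693073} = \frac{797796382}{1117926749}$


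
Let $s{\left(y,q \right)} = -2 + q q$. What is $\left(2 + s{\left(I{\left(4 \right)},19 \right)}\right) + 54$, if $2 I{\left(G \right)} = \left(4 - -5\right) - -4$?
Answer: $415$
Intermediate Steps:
$I{\left(G \right)} = \frac{13}{2}$ ($I{\left(G \right)} = \frac{\left(4 - -5\right) - -4}{2} = \frac{\left(4 + 5\right) + 4}{2} = \frac{9 + 4}{2} = \frac{1}{2} \cdot 13 = \frac{13}{2}$)
$s{\left(y,q \right)} = -2 + q^{2}$
$\left(2 + s{\left(I{\left(4 \right)},19 \right)}\right) + 54 = \left(2 - \left(2 - 19^{2}\right)\right) + 54 = \left(2 + \left(-2 + 361\right)\right) + 54 = \left(2 + 359\right) + 54 = 361 + 54 = 415$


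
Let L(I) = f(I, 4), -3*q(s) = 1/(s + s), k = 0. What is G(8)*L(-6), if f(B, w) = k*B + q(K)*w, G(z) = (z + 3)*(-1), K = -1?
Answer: -22/3 ≈ -7.3333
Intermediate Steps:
G(z) = -3 - z (G(z) = (3 + z)*(-1) = -3 - z)
q(s) = -1/(6*s) (q(s) = -1/(3*(s + s)) = -1/(2*s)/3 = -1/(6*s))
f(B, w) = w/6 (f(B, w) = 0*B + (-1/6/(-1))*w = 0 + (-1/6*(-1))*w = 0 + w/6 = w/6)
L(I) = 2/3 (L(I) = (1/6)*4 = 2/3)
G(8)*L(-6) = (-3 - 1*8)*(2/3) = (-3 - 8)*(2/3) = -11*2/3 = -22/3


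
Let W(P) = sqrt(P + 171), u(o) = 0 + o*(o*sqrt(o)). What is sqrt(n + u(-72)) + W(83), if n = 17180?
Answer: sqrt(254) + 2*sqrt(4295 + 7776*I*sqrt(2)) ≈ 195.39 + 122.56*I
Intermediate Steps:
u(o) = o**(5/2) (u(o) = 0 + o*o**(3/2) = 0 + o**(5/2) = o**(5/2))
W(P) = sqrt(171 + P)
sqrt(n + u(-72)) + W(83) = sqrt(17180 + (-72)**(5/2)) + sqrt(171 + 83) = sqrt(17180 + 31104*I*sqrt(2)) + sqrt(254) = sqrt(254) + sqrt(17180 + 31104*I*sqrt(2))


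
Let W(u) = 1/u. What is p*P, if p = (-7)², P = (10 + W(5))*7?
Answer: 17493/5 ≈ 3498.6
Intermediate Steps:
P = 357/5 (P = (10 + 1/5)*7 = (10 + ⅕)*7 = (51/5)*7 = 357/5 ≈ 71.400)
p = 49
p*P = 49*(357/5) = 17493/5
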